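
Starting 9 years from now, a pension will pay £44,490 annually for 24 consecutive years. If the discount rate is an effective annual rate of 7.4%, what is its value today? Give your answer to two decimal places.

Value one period before first payment (t=8): 44490 × [1 − (1+0.074)^(−24)] / 0.074 = 44490 × 11.077579 = 492,841.5100
PV₀ = 492,841.5100 / (1+0.074)^8 = 492,841.5100 / 1.770249 = 278,402.4345

£278,402.43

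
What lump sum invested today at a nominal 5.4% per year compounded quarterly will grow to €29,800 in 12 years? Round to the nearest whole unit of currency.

€15,656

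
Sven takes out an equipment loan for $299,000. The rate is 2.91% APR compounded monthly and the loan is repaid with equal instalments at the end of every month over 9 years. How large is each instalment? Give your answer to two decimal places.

$3,150.20

Periodic rate i = 0.0291/12 = 0.002425; n = 9 × 12 = 108 periods.
PMT = 299000 / ( [1 − (1+0.002425)^(−108)] / 0.002425 ) = 299000 / 94.914636 = 3,150.1991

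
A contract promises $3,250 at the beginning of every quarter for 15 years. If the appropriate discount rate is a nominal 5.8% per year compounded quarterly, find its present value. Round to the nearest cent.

$131,526.41

i = 0.058/4 = 0.0145 per quarter; n = 15·4 = 60.
PV = PMT · [1 − (1+i)^(−n)] / i × (1+i) = 3250 · 40.469664 = 131,526.4073
Payments are at the start of each period, so multiply by (1+i).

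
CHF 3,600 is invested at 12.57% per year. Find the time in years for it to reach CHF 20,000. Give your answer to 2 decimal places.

14.48 years

(1+i)^n = 20000/3600 = 5.55556, so n = ln 5.55556 / ln 1.1257 = 14.4825 years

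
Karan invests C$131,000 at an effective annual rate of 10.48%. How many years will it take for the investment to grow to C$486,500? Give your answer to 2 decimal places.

13.16 years

(1+i)^n = 486500/131000 = 3.71374, so n = ln 3.71374 / ln 1.1048 = 13.1646 years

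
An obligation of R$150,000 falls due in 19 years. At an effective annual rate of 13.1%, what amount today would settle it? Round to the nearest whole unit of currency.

PV = FV·(1+i)^(−n) = 150,000 × 0.096430 = 14,464.4447

R$14,464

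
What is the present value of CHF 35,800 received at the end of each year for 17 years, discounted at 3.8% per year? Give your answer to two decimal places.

PV = 35800 × [1 − (1+0.038)^(−17)] / 0.038 = 35800 × 12.356562 = 442,364.9089

CHF 442,364.91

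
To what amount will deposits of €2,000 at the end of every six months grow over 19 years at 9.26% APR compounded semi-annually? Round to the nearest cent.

€198,008.05

Periodic rate i = 0.0926/2 = 0.0463; n = 19 × 2 = 38 periods.
FV = 2000 × [(1+0.0463)^38 − 1] / 0.0463 = 2000 × 99.004023 = 198,008.0451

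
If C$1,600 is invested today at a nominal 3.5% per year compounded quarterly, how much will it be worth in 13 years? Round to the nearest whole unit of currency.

C$2,517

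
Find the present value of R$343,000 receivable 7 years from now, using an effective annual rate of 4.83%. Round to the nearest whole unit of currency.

R$246,544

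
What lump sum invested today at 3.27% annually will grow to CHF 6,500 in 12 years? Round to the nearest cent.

CHF 4,417.97

PV = 6,500 / (1 + 0.0327)^12 = 6,500 / 1.471262 = 4,417.9748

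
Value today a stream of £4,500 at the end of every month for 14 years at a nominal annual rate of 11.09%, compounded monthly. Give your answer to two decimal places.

£383,107.00

With 12 periods per year: i = 0.00924167, n = 168.
PV = PMT · [1 − (1+i)^(−n)] / i = 4500 · 85.134890 = 383,107.0048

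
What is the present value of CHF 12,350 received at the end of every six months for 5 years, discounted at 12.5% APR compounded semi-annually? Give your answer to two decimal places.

CHF 89,830.08

With 2 periods per year: i = 0.0625, n = 10.
PV = 12350 × [1 − (1+0.0625)^(−10)] / 0.0625 = 12350 × 7.273691 = 89,830.0818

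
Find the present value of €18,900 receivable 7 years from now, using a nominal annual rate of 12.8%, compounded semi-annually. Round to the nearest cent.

€7,930.11

Periodic rate i = 0.128/2 = 0.064; n = 7 × 2 = 14 periods.
PV = FV·(1+i)^(−n) = 18,900 × 0.419582 = 7,930.1064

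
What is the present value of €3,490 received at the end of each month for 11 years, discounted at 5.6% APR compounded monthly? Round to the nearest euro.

€343,360

With 12 periods per year: i = 0.00466667, n = 132.
Annuity factor a(132|0.00466667) = 98.383933; PV = 3490 × 98.383933 = 343,359.9278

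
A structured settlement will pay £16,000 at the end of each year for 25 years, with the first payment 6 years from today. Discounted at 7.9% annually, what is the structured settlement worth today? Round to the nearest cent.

Value one period before first payment (t=5): 16000 × [1 − (1+0.079)^(−25)] / 0.079 = 16000 × 10.766595 = 172,265.5239
Discount back 5 years: 172,265.5239 × (1+0.079)^(−5) = 172,265.5239 × 0.683743 = 117,785.3145

£117,785.31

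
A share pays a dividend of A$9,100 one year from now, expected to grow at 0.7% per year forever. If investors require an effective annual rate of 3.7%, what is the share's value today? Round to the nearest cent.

A$303,333.33

PV = PMT / (i − g) = 9100 / (0.037 − 0.007) = 9100 / 0.030000 = 303,333.3333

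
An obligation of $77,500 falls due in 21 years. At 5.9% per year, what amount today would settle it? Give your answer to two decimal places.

Discount factor = (1+0.059)^(−21) = 0.300044; PV = 77,500 × 0.300044 = 23,253.4042

$23,253.40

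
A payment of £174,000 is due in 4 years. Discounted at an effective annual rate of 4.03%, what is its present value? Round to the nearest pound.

£148,564

PV = 174,000 / (1 + 0.0403)^4 = 174,000 / 1.171209 = 148,564.4346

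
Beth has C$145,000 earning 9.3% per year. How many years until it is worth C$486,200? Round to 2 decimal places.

13.61 years

n = ln(486200/145000) / ln(1+0.093) = ln(3.35310) / 0.088926 = 13.6055 years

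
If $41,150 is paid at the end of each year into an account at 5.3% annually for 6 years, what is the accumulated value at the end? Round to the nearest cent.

Accumulation factor s(6|0.053) = 6.853461; FV = 41150 × 6.853461 = 282,019.9167

$282,019.92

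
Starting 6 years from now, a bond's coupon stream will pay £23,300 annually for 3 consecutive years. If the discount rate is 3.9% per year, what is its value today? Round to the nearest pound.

£53,503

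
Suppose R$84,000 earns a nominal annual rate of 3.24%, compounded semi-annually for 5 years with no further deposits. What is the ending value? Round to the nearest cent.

Periodic rate i = 0.0324/2 = 0.0162; n = 5 × 2 = 10 periods.
84,000 × (1+0.0162)^10 = 84,000 × 1.174335 = 98,644.1175

R$98,644.12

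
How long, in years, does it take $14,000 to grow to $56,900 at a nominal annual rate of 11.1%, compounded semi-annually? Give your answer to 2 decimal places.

12.98 years

Periodic rate i = 0.111/2 = 0.0555.
(1+i)^n = 56900/14000 = 4.06429, so n = ln 4.06429 / ln 1.0555 = 25.9604 half-years
= 25.9604/2 years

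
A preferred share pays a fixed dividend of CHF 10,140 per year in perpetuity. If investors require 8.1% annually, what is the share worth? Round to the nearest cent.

PV = C/r = 10140/0.081 = 125,185.1852

CHF 125,185.19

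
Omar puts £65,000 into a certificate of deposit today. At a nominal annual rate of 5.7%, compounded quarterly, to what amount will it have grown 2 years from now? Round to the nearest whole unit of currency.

£72,790

i = 0.057/4 = 0.01425 per quarter; n = 2·4 = 8.
FV = PV·(1+i)^n = 65,000 × 1.119851 = 72,790.2964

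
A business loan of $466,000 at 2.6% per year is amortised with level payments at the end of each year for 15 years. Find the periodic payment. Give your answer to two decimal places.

PMT = 466000 / ( [1 − (1+0.026)^(−15)] / 0.026 ) = 466000 / 12.290784 = 37,914.5866

$37,914.59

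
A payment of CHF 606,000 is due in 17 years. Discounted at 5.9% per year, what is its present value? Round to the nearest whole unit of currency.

PV = 606,000 / (1 + 0.059)^17 = 606,000 / 2.649911 = 228,686.9079

CHF 228,687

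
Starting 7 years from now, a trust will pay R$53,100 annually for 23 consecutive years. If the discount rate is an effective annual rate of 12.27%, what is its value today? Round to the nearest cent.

Value one period before first payment (t=6): 53100 × [1 − (1+0.1227)^(−23)] / 0.1227 = 53100 × 7.580989 = 402,550.4980
PV₀ = 402,550.4980 / (1+0.1227)^6 = 402,550.4980 / 2.002545 = 201,019.4278

R$201,019.43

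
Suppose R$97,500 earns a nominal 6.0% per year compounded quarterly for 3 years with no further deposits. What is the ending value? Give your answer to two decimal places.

Periodic rate i = 0.06/4 = 0.015; n = 3 × 4 = 12 periods.
FV = PV·(1+i)^n = 97,500 × 1.195618 = 116,572.7717

R$116,572.77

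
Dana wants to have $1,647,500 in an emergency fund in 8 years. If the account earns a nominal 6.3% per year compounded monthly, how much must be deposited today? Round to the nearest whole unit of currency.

$996,583

With 12 periods per year: i = 0.00525, n = 96.
PV = 1,647,500 / (1 + 0.00525)^96 = 1,647,500 / 1.653148 = 996,583.2256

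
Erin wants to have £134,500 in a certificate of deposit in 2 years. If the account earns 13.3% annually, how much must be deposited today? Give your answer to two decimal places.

£104,776.16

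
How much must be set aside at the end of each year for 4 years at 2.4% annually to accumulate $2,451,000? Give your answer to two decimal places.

PMT = 2.451e+06 / ( [(1+0.024)^4 − 1] / 0.024 ) = 2.451e+06 / 4.146318 = 591,126.8996

$591,126.90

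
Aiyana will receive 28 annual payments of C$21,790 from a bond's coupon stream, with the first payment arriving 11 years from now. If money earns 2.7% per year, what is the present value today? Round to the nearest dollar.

Value one period before first payment (t=10): 21790 × [1 − (1+0.027)^(−28)] / 0.027 = 21790 × 19.471404 = 424,281.8848
Discount back 10 years: 424,281.8848 × (1+0.027)^(−10) = 424,281.8848 × 0.766118 = 325,049.9126

C$325,050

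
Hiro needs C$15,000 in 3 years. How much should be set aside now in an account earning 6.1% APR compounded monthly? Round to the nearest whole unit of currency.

With 12 periods per year: i = 0.00508333, n = 36.
PV = 15,000 / (1 + 0.00508333)^36 = 15,000 / 1.200258 = 12,497.3142

C$12,497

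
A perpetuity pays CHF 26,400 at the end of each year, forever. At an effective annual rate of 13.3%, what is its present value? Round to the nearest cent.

PV = C/r = 26400/0.133 = 198,496.2406

CHF 198,496.24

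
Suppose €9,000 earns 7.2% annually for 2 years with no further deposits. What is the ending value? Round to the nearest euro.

€10,343

FV = PV·(1+i)^n = 9,000 × 1.149184 = 10,342.6560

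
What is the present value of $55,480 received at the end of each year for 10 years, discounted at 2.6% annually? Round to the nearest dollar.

Annuity factor a(10|0.026) = 8.707012; PV = 55480 × 8.707012 = 483,065.0207

$483,065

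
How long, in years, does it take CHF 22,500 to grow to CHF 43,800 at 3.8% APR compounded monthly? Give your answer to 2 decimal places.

17.56 years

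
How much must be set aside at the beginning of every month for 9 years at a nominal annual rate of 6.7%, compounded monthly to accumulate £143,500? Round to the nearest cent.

With 12 periods per year: i = 0.00558333, n = 108.
PMT = 143500 / ( [(1+0.00558333)^108 − 1] / 0.00558333 × (1+i) ) = 143500 / 148.501691 = 966.3190

£966.32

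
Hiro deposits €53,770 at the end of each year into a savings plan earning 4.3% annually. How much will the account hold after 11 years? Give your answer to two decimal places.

FV = PMT · [(1+i)^n − 1] / i = 53770 · 13.697972 = 736,539.9461

€736,539.95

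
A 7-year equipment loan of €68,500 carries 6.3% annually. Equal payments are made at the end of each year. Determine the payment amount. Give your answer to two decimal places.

€12,401.91

PMT = 68500 / ( [1 − (1+0.063)^(−7)] / 0.063 ) = 68500 / 5.523344 = 12,401.9082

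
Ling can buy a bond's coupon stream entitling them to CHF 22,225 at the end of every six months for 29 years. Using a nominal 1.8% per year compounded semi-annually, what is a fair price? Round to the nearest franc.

With 2 periods per year: i = 0.009, n = 58.
PV = PMT · [1 − (1+i)^(−n)] / i = 22225 · 45.031139 = 1,000,817.0717

CHF 1,000,817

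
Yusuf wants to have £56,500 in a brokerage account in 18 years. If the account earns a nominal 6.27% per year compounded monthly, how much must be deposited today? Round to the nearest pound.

i = 0.0627/12 = 0.005225 per month; n = 18·12 = 216.
PV = FV·(1+i)^(−n) = 56,500 × 0.324438 = 18,330.7298

£18,331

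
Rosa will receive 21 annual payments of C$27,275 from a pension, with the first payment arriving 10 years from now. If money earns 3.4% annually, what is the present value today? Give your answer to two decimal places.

C$299,528.11

PV at t=9 (ordinary 21-year annuity): 27275 × a(21|0.034) = 27275 × 14.837395 = 404,689.9605
Discount back 9 years: 404,689.9605 × (1+0.034)^(−9) = 404,689.9605 × 0.740142 = 299,528.1070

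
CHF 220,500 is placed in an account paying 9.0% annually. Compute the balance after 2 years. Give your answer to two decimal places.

CHF 261,976.05

220,500 × (1+0.09)^2 = 220,500 × 1.188100 = 261,976.0500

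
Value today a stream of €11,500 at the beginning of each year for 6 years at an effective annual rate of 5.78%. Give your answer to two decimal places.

Annuity factor a(6|0.0578) × (1+i) = 5.237695; PV = 11500 × 5.237695 = 60,233.4870
Payments are at the start of each period, so multiply by (1+i).

€60,233.49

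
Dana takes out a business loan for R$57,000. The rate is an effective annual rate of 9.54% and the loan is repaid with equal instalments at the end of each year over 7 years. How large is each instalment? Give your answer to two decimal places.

R$11,531.37

PMT = 57000 / ( [1 − (1+0.0954)^(−7)] / 0.0954 ) = 57000 / 4.943039 = 11,531.3684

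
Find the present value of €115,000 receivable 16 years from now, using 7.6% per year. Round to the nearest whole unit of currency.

PV = 115,000 / (1 + 0.076)^16 = 115,000 / 3.228467 = 35,620.6220

€35,621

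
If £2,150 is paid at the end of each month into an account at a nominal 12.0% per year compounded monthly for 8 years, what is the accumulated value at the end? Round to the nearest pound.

With 12 periods per year: i = 0.01, n = 96.
FV = PMT · [(1+i)^n − 1] / i = 2150 · 159.927293 = 343,843.6790

£343,844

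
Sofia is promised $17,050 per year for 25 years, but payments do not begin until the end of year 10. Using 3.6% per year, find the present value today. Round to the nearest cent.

$202,200.74

PV at t=9 (ordinary 25-year annuity): 17050 × a(25|0.036) = 17050 × 16.304075 = 277,984.4704
Discount back 9 years: 277,984.4704 × (1+0.036)^(−9) = 277,984.4704 × 0.727381 = 202,200.7379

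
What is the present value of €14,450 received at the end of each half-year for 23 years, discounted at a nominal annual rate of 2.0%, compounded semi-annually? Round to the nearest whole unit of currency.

Periodic rate i = 0.02/2 = 0.01; n = 23 × 2 = 46 periods.
PV = 14450 × [1 − (1+0.01)^(−46)] / 0.01 = 14450 × 36.727236 = 530,708.5613

€530,709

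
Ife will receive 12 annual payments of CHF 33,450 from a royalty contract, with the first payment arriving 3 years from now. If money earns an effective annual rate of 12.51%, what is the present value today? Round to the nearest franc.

CHF 159,890

Value one period before first payment (t=2): 33450 × [1 − (1+0.1251)^(−12)] / 0.1251 = 33450 × 6.050711 = 202,396.2738
PV₀ = 202,396.2738 / (1+0.1251)^2 = 202,396.2738 / 1.265850 = 159,889.6174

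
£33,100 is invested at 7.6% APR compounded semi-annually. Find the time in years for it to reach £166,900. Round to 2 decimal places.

21.69 years

Periodic rate i = 0.076/2 = 0.038.
n = ln(166900/33100) / ln(1+0.038) = ln(5.04230) / 0.037296 = 43.3792 half-years
= 43.3792/2 years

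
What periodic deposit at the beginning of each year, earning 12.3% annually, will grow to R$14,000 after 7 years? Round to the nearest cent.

PMT = 14000 / ( [(1+0.123)^7 − 1] / 0.123 × (1+i) ) = 14000 / 11.435119 = 1,224.2986

R$1,224.30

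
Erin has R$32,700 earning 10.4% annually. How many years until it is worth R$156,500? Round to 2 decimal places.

n = ln(156500/32700) / ln(1+0.104) = ln(4.78593) / 0.098940 = 15.8246 years

15.82 years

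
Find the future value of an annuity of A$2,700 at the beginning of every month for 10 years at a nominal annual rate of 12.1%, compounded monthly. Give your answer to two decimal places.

A$631,064.07

Periodic rate i = 0.121/12 = 0.0100833; n = 10 × 12 = 120 periods.
FV = PMT · [(1+i)^n − 1] / i × (1+i) = 2700 · 233.727433 = 631,064.0699
Payments are at the start of each period, so multiply by (1+i).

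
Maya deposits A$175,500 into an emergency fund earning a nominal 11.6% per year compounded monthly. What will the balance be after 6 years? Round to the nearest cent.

A$350,828.17

Periodic rate i = 0.116/12 = 0.00966667; n = 6 × 12 = 72 periods.
175,500 × (1+0.00966667)^72 = 175,500 × 1.999021 = 350,828.1723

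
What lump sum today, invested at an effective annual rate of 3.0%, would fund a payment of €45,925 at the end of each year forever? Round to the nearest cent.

€1,530,833.33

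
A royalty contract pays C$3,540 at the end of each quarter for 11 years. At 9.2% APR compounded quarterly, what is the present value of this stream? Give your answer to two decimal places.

i = 0.092/4 = 0.023 per quarter; n = 11·4 = 44.
PV = 3540 × [1 − (1+0.023)^(−44)] / 0.023 = 3540 × 27.492096 = 97,322.0208

C$97,322.02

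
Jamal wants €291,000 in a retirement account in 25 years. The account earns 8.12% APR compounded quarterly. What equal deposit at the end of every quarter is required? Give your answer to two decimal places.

€914.32

Periodic rate i = 0.0812/4 = 0.0203; n = 25 × 4 = 100 periods.
FV-annuity factor = 318.268775; PMT = 291000 / 318.268775 = 914.3216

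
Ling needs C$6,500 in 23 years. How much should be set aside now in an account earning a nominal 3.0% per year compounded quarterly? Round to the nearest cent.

C$3,268.65

i = 0.03/4 = 0.0075 per quarter; n = 23·4 = 92.
PV = 6,500 / (1 + 0.0075)^92 = 6,500 / 1.988589 = 3,268.6492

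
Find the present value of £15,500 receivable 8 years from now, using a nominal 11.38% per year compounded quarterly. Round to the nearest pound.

£6,316

i = 0.1138/4 = 0.02845 per quarter; n = 8·4 = 32.
PV = FV·(1+i)^(−n) = 15,500 × 0.407510 = 6,316.4034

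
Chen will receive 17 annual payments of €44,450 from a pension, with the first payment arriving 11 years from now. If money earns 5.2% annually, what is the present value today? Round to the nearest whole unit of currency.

€297,394

PV at t=10 (ordinary 17-year annuity): 44450 × a(17|0.052) = 44450 × 11.107533 = 493,729.8449
Discount back 10 years: 493,729.8449 × (1+0.052)^(−10) = 493,729.8449 × 0.602341 = 297,393.8491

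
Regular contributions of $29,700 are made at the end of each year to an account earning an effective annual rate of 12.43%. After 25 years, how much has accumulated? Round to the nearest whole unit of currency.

Accumulation factor s(25|0.1243) = 142.471457; FV = 29700 × 142.471457 = 4,231,402.2744

$4,231,402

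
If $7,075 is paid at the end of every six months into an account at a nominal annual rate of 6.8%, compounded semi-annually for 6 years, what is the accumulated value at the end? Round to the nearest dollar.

i = 0.068/2 = 0.034 per half-year; n = 6·2 = 12.
FV = 7075 × [(1+0.034)^12 − 1] / 0.034 = 7075 × 14.518877 = 102,721.0554

$102,721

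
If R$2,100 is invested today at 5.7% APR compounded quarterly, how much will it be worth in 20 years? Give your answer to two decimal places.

Periodic rate i = 0.057/4 = 0.01425; n = 20 × 4 = 80 periods.
FV = 2,100 × (1 + 0.01425)^80 = 6,513.5928

R$6,513.59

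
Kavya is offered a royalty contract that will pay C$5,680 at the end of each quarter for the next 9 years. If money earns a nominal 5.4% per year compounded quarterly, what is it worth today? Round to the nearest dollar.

With 4 periods per year: i = 0.0135, n = 36.
PV = PMT · [1 − (1+i)^(−n)] / i = 5680 · 28.364084 = 161,107.9998

C$161,108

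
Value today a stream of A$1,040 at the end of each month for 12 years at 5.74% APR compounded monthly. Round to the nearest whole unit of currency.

With 12 periods per year: i = 0.00478333, n = 144.
Annuity factor a(144|0.00478333) = 103.901676; PV = 1040 × 103.901676 = 108,057.7432

A$108,058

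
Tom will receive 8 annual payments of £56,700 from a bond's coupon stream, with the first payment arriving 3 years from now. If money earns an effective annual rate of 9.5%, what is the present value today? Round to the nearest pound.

£256,939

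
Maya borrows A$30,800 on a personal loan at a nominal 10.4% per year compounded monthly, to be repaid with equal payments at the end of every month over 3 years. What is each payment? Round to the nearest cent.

With 12 periods per year: i = 0.00866667, n = 36.
PMT = 30800 / ( [1 − (1+0.00866667)^(−36)] / 0.00866667 ) = 30800 / 30.811598 = 999.6236

A$999.62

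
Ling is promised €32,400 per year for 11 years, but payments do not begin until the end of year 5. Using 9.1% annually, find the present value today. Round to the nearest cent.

€154,894.74

Value one period before first payment (t=4): 32400 × [1 − (1+0.091)^(−11)] / 0.091 = 32400 × 6.773149 = 219,450.0383
Discount back 4 years: 219,450.0383 × (1+0.091)^(−4) = 219,450.0383 × 0.705831 = 154,894.7360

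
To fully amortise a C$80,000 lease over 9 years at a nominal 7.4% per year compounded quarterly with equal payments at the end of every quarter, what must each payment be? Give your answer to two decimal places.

C$3,063.52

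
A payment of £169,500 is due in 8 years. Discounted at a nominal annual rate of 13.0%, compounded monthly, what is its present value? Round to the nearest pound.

£60,247

i = 0.13/12 = 0.0108333 per month; n = 8·12 = 96.
PV = 169,500 / (1 + 0.0108333)^96 = 169,500 / 2.813437 = 60,246.5857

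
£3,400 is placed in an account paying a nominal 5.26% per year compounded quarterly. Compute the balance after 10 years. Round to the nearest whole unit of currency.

£5,734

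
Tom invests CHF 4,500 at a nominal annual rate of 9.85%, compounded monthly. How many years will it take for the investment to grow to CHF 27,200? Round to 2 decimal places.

Periodic rate i = 0.0985/12 = 0.00820833.
n = ln(27200/4500) / ln(1+0.00820833) = ln(6.04444) / 0.008175 = 220.0829 months
= 220.0829/12 years

18.34 years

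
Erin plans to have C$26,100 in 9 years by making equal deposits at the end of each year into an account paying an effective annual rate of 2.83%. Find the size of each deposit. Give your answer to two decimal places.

C$2,586.97

FV-annuity factor = 10.089013; PMT = 26100 / 10.089013 = 2,586.9726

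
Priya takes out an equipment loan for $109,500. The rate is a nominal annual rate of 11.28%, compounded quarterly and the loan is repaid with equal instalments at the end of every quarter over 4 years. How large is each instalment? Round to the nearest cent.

$8,597.87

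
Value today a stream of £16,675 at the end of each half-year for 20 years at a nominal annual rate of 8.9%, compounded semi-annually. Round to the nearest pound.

£309,049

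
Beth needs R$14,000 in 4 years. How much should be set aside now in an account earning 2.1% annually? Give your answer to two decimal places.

PV = FV·(1+i)^(−n) = 14,000 × 0.920231 = 12,883.2391

R$12,883.24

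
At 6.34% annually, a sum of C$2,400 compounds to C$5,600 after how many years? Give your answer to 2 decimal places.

13.78 years

n = ln(5600/2400) / ln(1+0.0634) = ln(2.33333) / 0.061471 = 13.7836 years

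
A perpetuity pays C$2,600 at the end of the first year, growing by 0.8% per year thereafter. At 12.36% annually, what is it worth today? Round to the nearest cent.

C$22,491.35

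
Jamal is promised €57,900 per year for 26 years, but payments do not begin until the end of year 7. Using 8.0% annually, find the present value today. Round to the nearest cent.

Value one period before first payment (t=6): 57900 × [1 − (1+0.08)^(−26)] / 0.08 = 57900 × 10.809978 = 625,897.7234
PV₀ = 625,897.7234 / (1+0.08)^6 = 625,897.7234 / 1.586874 = 394,421.7348

€394,421.73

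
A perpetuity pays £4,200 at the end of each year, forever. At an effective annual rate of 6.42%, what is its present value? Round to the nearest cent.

£65,420.56

PV = C/r = 4200/0.0642 = 65,420.5607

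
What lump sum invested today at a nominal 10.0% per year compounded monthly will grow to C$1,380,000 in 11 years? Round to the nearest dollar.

C$461,461

i = 0.1/12 = 0.00833333 per month; n = 11·12 = 132.
Discount factor = (1+0.00833333)^(−132) = 0.334392; PV = 1,380,000 × 0.334392 = 461,460.6600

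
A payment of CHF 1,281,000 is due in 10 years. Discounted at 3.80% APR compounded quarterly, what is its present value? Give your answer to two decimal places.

CHF 877,599.16

Periodic rate i = 0.038/4 = 0.0095; n = 10 × 4 = 40 periods.
PV = FV·(1+i)^(−n) = 1,281,000 × 0.685089 = 877,599.1594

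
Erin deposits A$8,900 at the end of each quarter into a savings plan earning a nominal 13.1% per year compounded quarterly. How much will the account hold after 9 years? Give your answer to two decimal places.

A$595,218.20

i = 0.131/4 = 0.03275 per quarter; n = 9·4 = 36.
FV = 8900 × [(1+0.03275)^36 − 1] / 0.03275 = 8900 × 66.878449 = 595,218.1954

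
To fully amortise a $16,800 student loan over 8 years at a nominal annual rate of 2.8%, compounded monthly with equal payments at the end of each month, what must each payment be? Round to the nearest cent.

With 12 periods per year: i = 0.00233333, n = 96.
Annuity-PV factor = 85.918404; PMT = 16800 / 85.918404 = 195.5344

$195.53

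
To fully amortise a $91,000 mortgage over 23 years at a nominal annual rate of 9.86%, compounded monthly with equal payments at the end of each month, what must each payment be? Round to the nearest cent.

With 12 periods per year: i = 0.00821667, n = 276.
PMT = 91000 / ( [1 − (1+0.00821667)^(−276)] / 0.00821667 ) = 91000 / 108.985364 = 834.9745

$834.97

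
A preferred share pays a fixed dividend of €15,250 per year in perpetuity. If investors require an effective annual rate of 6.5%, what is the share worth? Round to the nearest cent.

PV = PMT / i = 15250 / 0.065 = 234,615.3846

€234,615.38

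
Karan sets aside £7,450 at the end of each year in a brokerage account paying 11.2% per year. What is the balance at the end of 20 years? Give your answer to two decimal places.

£489,429.92

Accumulation factor s(20|0.112) = 65.695291; FV = 7450 × 65.695291 = 489,429.9160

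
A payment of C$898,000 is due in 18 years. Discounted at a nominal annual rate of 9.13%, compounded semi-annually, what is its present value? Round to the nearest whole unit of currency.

C$180,040

i = 0.0913/2 = 0.04565 per half-year; n = 18·2 = 36.
PV = 898,000 / (1 + 0.04565)^36 = 898,000 / 4.987792 = 180,039.5970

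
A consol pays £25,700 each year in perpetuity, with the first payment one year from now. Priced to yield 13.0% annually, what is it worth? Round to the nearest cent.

PV = C/r = 25700/0.13 = 197,692.3077

£197,692.31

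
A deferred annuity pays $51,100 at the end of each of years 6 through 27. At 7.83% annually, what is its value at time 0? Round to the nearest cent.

Value one period before first payment (t=5): 51100 × [1 − (1+0.0783)^(−22)] / 0.0783 = 51100 × 10.339373 = 528,341.9760
Discount back 5 years: 528,341.9760 × (1+0.0783)^(−5) = 528,341.9760 × 0.685965 = 362,424.1175

$362,424.12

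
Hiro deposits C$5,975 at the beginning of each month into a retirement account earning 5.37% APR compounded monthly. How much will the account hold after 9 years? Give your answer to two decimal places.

C$831,081.85

With 12 periods per year: i = 0.004475, n = 108.
FV = 5975 × [(1+0.004475)^108 − 1] / 0.004475 × (1+i) = 5975 × 139.093197 = 831,081.8542
Payments are at the start of each period, so multiply by (1+i).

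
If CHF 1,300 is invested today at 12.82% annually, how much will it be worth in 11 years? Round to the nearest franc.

CHF 4,900

1,300 × (1+0.1282)^11 = 1,300 × 3.769181 = 4,899.9359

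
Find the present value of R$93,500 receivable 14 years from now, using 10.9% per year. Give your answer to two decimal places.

R$21,966.96

Discount factor = (1+0.109)^(−14) = 0.234941; PV = 93,500 × 0.234941 = 21,966.9603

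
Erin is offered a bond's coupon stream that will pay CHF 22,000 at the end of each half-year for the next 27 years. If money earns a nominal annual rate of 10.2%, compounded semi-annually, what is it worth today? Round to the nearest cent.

Periodic rate i = 0.102/2 = 0.051; n = 27 × 2 = 54 periods.
PV = PMT · [1 − (1+i)^(−n)] / i = 22000 · 18.271607 = 401,975.3577

CHF 401,975.36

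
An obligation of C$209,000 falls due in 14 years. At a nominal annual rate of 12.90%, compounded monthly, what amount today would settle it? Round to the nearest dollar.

C$34,673

Periodic rate i = 0.129/12 = 0.01075; n = 14 × 12 = 168 periods.
PV = FV·(1+i)^(−n) = 209,000 × 0.165901 = 34,673.3885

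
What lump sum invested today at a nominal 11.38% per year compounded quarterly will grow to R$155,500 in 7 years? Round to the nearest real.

R$70,893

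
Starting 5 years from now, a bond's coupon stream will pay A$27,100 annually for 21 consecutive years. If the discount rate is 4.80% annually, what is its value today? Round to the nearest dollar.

A$293,178

Value one period before first payment (t=4): 27100 × [1 − (1+0.048)^(−21)] / 0.048 = 27100 × 13.049889 = 353,651.9903
Discount back 4 years: 353,651.9903 × (1+0.048)^(−4) = 353,651.9903 × 0.829001 = 293,177.7287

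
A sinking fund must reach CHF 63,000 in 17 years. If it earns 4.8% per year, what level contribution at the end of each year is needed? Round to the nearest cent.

CHF 2,480.88

FV-annuity factor = 25.394184; PMT = 63000 / 25.394184 = 2,480.8830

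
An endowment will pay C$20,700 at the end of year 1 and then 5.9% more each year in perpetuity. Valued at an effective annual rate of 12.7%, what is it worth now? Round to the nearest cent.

PV = D₁/(r − g) = 20700/(0.127 − 0.059) = 304,411.7647

C$304,411.76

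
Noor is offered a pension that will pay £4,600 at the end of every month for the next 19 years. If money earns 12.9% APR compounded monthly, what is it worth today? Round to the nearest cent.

£390,532.56

i = 0.129/12 = 0.01075 per month; n = 19·12 = 228.
PV = PMT · [1 − (1+i)^(−n)] / i = 4600 · 84.898384 = 390,532.5650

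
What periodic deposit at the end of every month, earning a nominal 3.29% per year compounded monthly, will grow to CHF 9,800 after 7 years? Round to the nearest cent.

CHF 103.91

i = 0.0329/12 = 0.00274167 per month; n = 7·12 = 84.
FV-annuity factor = 94.315248; PMT = 9800 / 94.315248 = 103.9068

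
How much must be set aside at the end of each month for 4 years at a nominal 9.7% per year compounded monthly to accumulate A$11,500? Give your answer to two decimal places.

Periodic rate i = 0.097/12 = 0.00808333; n = 4 × 12 = 48 periods.
FV-annuity factor = 58.358652; PMT = 11500 / 58.358652 = 197.0573

A$197.06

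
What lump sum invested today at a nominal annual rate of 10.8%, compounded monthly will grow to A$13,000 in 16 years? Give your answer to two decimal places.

A$2,327.23

Periodic rate i = 0.108/12 = 0.009; n = 16 × 12 = 192 periods.
PV = FV·(1+i)^(−n) = 13,000 × 0.179018 = 2,327.2307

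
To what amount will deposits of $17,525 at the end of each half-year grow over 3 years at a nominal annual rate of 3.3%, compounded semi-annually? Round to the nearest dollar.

$109,584

i = 0.033/2 = 0.0165 per half-year; n = 3·2 = 6.
FV = 17525 × [(1+0.0165)^6 − 1] / 0.0165 = 17525 × 6.253013 = 109,584.0498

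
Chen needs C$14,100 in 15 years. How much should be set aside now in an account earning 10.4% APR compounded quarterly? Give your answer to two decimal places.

i = 0.104/4 = 0.026 per quarter; n = 15·4 = 60.
PV = FV·(1+i)^(−n) = 14,100 × 0.214367 = 3,022.5776

C$3,022.58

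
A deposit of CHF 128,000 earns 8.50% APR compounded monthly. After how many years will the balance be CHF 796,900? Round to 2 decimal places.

Periodic rate i = 0.085/12 = 0.00708333.
(1+i)^n = 796900/128000 = 6.22578, so n = ln 6.22578 / ln 1.00708 = 259.0825 months
= 259.0825/12 years

21.59 years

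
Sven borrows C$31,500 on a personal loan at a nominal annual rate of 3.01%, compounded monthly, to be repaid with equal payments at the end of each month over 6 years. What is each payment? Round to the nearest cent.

C$478.74

i = 0.0301/12 = 0.00250833 per month; n = 6·12 = 72.
PMT = 31500 / ( [1 − (1+0.00250833)^(−72)] / 0.00250833 ) = 31500 / 65.797482 = 478.7417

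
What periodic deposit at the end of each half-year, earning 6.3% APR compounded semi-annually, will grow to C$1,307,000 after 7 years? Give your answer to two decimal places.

i = 0.063/2 = 0.0315 per half-year; n = 7·2 = 14.
FV-annuity factor = 17.261034; PMT = 1.307e+06 / 17.261034 = 75,719.6826

C$75,719.68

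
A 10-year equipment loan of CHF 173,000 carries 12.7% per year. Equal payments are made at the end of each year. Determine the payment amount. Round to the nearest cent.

PMT = 173000 / ( [1 − (1+0.127)^(−10)] / 0.127 ) = 173000 / 5.491931 = 31,500.7571

CHF 31,500.76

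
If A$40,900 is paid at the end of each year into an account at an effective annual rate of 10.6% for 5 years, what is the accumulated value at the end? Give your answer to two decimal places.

A$252,698.25

FV = 40900 × [(1+0.106)^5 − 1] / 0.106 = 40900 × 6.178441 = 252,698.2503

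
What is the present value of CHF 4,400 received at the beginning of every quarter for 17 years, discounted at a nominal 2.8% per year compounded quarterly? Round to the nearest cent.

i = 0.028/4 = 0.007 per quarter; n = 17·4 = 68.
PV = PMT · [1 − (1+i)^(−n)] / i × (1+i) = 4400 · 54.335626 = 239,076.7539
(annuity-due: payments at period start, so ×(1+i).)

CHF 239,076.75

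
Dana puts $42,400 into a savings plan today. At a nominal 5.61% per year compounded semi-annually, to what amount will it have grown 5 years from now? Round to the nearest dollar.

i = 0.0561/2 = 0.02805 per half-year; n = 5·2 = 10.
42,400 × (1+0.02805)^10 = 42,400 × 1.318689 = 55,912.4124

$55,912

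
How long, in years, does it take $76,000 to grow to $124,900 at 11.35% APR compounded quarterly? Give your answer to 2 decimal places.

4.44 years

Periodic rate i = 0.1135/4 = 0.028375.
n = ln(124900/76000) / ln(1+0.028375) = ln(1.64342) / 0.027980 = 17.7549 quarters
= 17.7549/4 years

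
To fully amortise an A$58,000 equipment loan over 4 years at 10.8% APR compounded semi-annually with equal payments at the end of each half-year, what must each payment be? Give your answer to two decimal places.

Periodic rate i = 0.108/2 = 0.054; n = 4 × 2 = 8 periods.
Annuity-PV factor = 6.359981; PMT = 58000 / 6.359981 = 9,119.5247

A$9,119.52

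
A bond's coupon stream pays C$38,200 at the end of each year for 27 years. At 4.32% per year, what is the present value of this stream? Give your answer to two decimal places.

PV = 38200 × [1 − (1+0.0432)^(−27)] / 0.0432 = 38200 × 15.759047 = 601,995.5791

C$601,995.58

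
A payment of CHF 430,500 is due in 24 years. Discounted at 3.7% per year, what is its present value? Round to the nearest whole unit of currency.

CHF 180,004

Discount factor = (1+0.037)^(−24) = 0.418129; PV = 430,500 × 0.418129 = 180,004.3508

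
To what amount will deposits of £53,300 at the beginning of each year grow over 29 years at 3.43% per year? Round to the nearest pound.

Accumulation factor s(29|0.0343) × (1+i) = 50.032048; FV = 53300 × 50.032048 = 2,666,708.1601
Payments are at the start of each period, so multiply by (1+i).

£2,666,708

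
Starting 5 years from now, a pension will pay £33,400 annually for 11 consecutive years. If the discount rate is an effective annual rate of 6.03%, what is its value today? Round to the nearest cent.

£208,099.13

PV at t=4 (ordinary 11-year annuity): 33400 × a(11|0.0603) = 33400 × 7.874788 = 263,017.9057
Discount back 4 years: 263,017.9057 × (1+0.0603)^(−4) = 263,017.9057 × 0.791198 = 208,099.1325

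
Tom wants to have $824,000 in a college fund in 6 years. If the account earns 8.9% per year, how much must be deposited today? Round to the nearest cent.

$494,037.52

PV = FV·(1+i)^(−n) = 824,000 × 0.599560 = 494,037.5202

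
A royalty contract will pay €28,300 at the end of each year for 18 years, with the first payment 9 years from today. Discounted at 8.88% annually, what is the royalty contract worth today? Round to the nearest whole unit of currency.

PV at t=8 (ordinary 18-year annuity): 28300 × a(18|0.0888) = 28300 × 8.826138 = 249,779.6950
PV₀ = 249,779.6950 / (1+0.0888)^8 = 249,779.6950 / 1.975081 = 126,465.5489

€126,466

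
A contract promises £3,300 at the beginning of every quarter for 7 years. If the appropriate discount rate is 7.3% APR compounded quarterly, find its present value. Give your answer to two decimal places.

With 4 periods per year: i = 0.01825, n = 28.
PV = PMT · [1 − (1+i)^(−n)] / i × (1+i) = 3300 · 22.169092 = 73,158.0044
(Beginning-of-period payments → annuity-due factor ×(1+i).)

£73,158.00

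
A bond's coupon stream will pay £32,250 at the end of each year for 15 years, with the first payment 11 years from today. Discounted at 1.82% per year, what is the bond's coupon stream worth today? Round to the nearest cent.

£350,705.94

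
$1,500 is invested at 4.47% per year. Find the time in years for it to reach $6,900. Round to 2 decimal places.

34.90 years

n = ln(6900/1500) / ln(1+0.0447) = ln(4.60000) / 0.043730 = 34.8974 years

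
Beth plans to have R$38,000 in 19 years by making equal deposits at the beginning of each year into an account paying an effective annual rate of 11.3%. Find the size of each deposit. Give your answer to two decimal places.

R$580.55

PMT = 38000 / ( [(1+0.113)^19 − 1] / 0.113 × (1+i) ) = 38000 / 65.455621 = 580.5460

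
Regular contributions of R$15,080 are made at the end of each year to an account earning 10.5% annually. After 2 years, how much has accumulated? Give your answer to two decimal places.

R$31,743.40

Accumulation factor s(2|0.105) = 2.105000; FV = 15080 × 2.105000 = 31,743.4000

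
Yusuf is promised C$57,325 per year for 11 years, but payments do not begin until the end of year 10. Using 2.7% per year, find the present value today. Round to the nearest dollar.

C$424,346

PV at t=9 (ordinary 11-year annuity): 57325 × a(11|0.027) = 57325 × 9.408279 = 539,329.6183
Discount back 9 years: 539,329.6183 × (1+0.027)^(−9) = 539,329.6183 × 0.786803 = 424,346.1621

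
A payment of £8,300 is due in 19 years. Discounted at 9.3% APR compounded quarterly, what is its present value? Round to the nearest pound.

£1,447

With 4 periods per year: i = 0.02325, n = 76.
Discount factor = (1+0.02325)^(−76) = 0.174336; PV = 8,300 × 0.174336 = 1,446.9877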